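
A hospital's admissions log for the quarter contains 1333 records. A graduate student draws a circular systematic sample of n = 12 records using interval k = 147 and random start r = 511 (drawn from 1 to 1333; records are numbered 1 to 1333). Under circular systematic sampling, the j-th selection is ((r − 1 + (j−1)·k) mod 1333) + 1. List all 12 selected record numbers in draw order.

511, 658, 805, 952, 1099, 1246, 60, 207, 354, 501, 648, 795

Selection 1: 511
Selection 2: 511 + 147 = 658
Selection 3: 658 + 147 = 805
Selection 4: 805 + 147 = 952
Selection 5: 952 + 147 = 1099
Selection 6: 1099 + 147 = 1246
Selection 7: 1246 + 147 = 1393 → 1393 − 1333 = 60
Selection 8: 60 + 147 = 207
Selection 9: 207 + 147 = 354
Selection 10: 354 + 147 = 501
Selection 11: 501 + 147 = 648
Selection 12: 648 + 147 = 795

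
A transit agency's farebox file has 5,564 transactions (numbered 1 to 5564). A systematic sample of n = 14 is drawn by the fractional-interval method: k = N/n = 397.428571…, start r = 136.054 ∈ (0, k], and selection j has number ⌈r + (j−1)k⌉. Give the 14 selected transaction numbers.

j=1: r + 0k = 136.054 → ⌈·⌉ = 137
j=2: r + 1k = 533.482571… → ⌈·⌉ = 534
j=3: r + 2k = 930.911142… → ⌈·⌉ = 931
j=4: r + 3k = 1328.339714… → ⌈·⌉ = 1329
j=5: r + 4k = 1725.768285… → ⌈·⌉ = 1726
j=6: r + 5k = 2123.196857… → ⌈·⌉ = 2124
j=7: r + 6k = 2520.625428… → ⌈·⌉ = 2521
j=8: r + 7k = 2918.054 → ⌈·⌉ = 2919
j=9: r + 8k = 3315.482571… → ⌈·⌉ = 3316
j=10: r + 9k = 3712.911142… → ⌈·⌉ = 3713
j=11: r + 10k = 4110.339714… → ⌈·⌉ = 4111
j=12: r + 11k = 4507.768285… → ⌈·⌉ = 4508
j=13: r + 12k = 4905.196857… → ⌈·⌉ = 4906
j=14: r + 13k = 5302.625428… → ⌈·⌉ = 5303

137, 534, 931, 1329, 1726, 2124, 2521, 2919, 3316, 3713, 4111, 4508, 4906, 5303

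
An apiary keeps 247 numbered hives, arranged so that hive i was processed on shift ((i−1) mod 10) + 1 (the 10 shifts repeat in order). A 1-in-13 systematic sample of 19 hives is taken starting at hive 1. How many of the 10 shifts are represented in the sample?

10

Consecutive selections differ by k = 13, so their shift numbers differ by 13 mod 10 = 3.
gcd(13, 10) = 1, so the sample visits 10/1 = 10 distinct residues mod 10.
Start 1 is shift 1; the shifts hit are 1, 2, 3, 4, 5, 6, 7, 8, 9, 10.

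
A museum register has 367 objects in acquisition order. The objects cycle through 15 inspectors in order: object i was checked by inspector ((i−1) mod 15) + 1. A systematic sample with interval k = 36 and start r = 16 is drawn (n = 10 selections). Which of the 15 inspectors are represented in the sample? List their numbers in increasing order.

Consecutive selections differ by k = 36, so their inspector numbers differ by 36 mod 15 = 6.
gcd(36, 15) = 3, so the sample visits 15/3 = 5 distinct residues mod 15.
Start 16 is inspector 1; the inspectors hit are 1, 4, 7, 10, 13.

1, 4, 7, 10, 13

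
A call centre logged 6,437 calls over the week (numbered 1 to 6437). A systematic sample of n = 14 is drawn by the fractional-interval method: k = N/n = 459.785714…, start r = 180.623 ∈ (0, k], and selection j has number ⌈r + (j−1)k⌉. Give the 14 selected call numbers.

181, 641, 1101, 1560, 2020, 2480, 2940, 3400, 3859, 4319, 4779, 5239, 5699, 6158

j=1: r + 0k = 180.623 → ⌈·⌉ = 181
j=2: r + 1k = 640.408714… → ⌈·⌉ = 641
j=3: r + 2k = 1100.194428… → ⌈·⌉ = 1101
j=4: r + 3k = 1559.980142… → ⌈·⌉ = 1560
j=5: r + 4k = 2019.765857… → ⌈·⌉ = 2020
j=6: r + 5k = 2479.551571… → ⌈·⌉ = 2480
j=7: r + 6k = 2939.337285… → ⌈·⌉ = 2940
j=8: r + 7k = 3399.123 → ⌈·⌉ = 3400
j=9: r + 8k = 3858.908714… → ⌈·⌉ = 3859
j=10: r + 9k = 4318.694428… → ⌈·⌉ = 4319
j=11: r + 10k = 4778.480142… → ⌈·⌉ = 4779
j=12: r + 11k = 5238.265857… → ⌈·⌉ = 5239
j=13: r + 12k = 5698.051571… → ⌈·⌉ = 5699
j=14: r + 13k = 6157.837285… → ⌈·⌉ = 6158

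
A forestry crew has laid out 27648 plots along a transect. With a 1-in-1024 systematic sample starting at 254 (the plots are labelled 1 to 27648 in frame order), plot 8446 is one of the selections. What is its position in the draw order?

k = 1024
position = (8446 − 254)/1024 + 1 = 8192/1024 + 1 = 8 + 1 = 9

9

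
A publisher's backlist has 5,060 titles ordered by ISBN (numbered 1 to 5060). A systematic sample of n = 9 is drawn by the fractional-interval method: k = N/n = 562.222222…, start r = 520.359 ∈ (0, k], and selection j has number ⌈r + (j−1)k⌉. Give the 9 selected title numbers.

j=1: r + 0k = 520.359 → ⌈·⌉ = 521
j=2: r + 1k = 1082.581222… → ⌈·⌉ = 1083
j=3: r + 2k = 1644.803444… → ⌈·⌉ = 1645
j=4: r + 3k = 2207.025666… → ⌈·⌉ = 2208
j=5: r + 4k = 2769.247888… → ⌈·⌉ = 2770
j=6: r + 5k = 3331.470111… → ⌈·⌉ = 3332
j=7: r + 6k = 3893.692333… → ⌈·⌉ = 3894
j=8: r + 7k = 4455.914555… → ⌈·⌉ = 4456
j=9: r + 8k = 5018.136777… → ⌈·⌉ = 5019

521, 1083, 1645, 2208, 2770, 3332, 3894, 4456, 5019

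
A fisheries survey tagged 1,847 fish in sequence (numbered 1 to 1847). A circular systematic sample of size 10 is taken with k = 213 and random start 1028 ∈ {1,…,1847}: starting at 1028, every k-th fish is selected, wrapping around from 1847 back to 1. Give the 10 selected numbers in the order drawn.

Selection 1: 1028
Selection 2: 1028 + 213 = 1241
Selection 3: 1241 + 213 = 1454
Selection 4: 1454 + 213 = 1667
Selection 5: 1667 + 213 = 1880 → 1880 − 1847 = 33
Selection 6: 33 + 213 = 246
Selection 7: 246 + 213 = 459
Selection 8: 459 + 213 = 672
Selection 9: 672 + 213 = 885
Selection 10: 885 + 213 = 1098

1028, 1241, 1454, 1667, 33, 246, 459, 672, 885, 1098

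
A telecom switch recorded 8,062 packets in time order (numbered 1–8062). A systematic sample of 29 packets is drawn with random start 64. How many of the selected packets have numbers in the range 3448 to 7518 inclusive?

14

k = 8062/29 = 278
First selection ≥ 3448: 64 + ⌈(3448−64)/278⌉·278 = 64 + 13×278 = 3678
Last selection ≤ 7518: 64 + ⌊(7518−64)/278⌋·278 = 64 + 26×278 = 7292
Count = 26 − 13 + 1 = 14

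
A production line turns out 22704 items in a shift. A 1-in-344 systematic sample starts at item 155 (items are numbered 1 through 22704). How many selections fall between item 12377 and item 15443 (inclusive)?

k = 344
First selection ≥ 12377: 155 + ⌈(12377−155)/344⌉·344 = 155 + 36×344 = 12539
Last selection ≤ 15443: 155 + ⌊(15443−155)/344⌋·344 = 155 + 44×344 = 15291
Count = 44 − 36 + 1 = 9

9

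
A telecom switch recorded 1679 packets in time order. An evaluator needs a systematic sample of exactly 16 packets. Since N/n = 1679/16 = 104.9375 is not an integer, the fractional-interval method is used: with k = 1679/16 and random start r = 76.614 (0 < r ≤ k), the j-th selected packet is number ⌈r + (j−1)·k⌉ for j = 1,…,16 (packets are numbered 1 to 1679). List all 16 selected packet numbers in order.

j=1: r + 0k = 76.614 → ⌈·⌉ = 77
j=2: r + 1k = 181.5515 → ⌈·⌉ = 182
j=3: r + 2k = 286.489 → ⌈·⌉ = 287
j=4: r + 3k = 391.4265 → ⌈·⌉ = 392
j=5: r + 4k = 496.364 → ⌈·⌉ = 497
j=6: r + 5k = 601.3015 → ⌈·⌉ = 602
j=7: r + 6k = 706.239 → ⌈·⌉ = 707
j=8: r + 7k = 811.1765 → ⌈·⌉ = 812
j=9: r + 8k = 916.114 → ⌈·⌉ = 917
j=10: r + 9k = 1021.0515 → ⌈·⌉ = 1022
j=11: r + 10k = 1125.989 → ⌈·⌉ = 1126
j=12: r + 11k = 1230.9265 → ⌈·⌉ = 1231
j=13: r + 12k = 1335.864 → ⌈·⌉ = 1336
j=14: r + 13k = 1440.8015 → ⌈·⌉ = 1441
j=15: r + 14k = 1545.739 → ⌈·⌉ = 1546
j=16: r + 15k = 1650.6765 → ⌈·⌉ = 1651

77, 182, 287, 392, 497, 602, 707, 812, 917, 1022, 1126, 1231, 1336, 1441, 1546, 1651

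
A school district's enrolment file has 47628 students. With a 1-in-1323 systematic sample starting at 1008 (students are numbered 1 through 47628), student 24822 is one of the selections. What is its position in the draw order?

k = 1323
position = (24822 − 1008)/1323 + 1 = 23814/1323 + 1 = 18 + 1 = 19

19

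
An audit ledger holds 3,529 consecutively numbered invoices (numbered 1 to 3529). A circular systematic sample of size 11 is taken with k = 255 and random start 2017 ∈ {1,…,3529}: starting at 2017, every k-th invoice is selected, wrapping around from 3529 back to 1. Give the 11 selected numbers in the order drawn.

Selection 1: 2017
Selection 2: 2017 + 255 = 2272
Selection 3: 2272 + 255 = 2527
Selection 4: 2527 + 255 = 2782
Selection 5: 2782 + 255 = 3037
Selection 6: 3037 + 255 = 3292
Selection 7: 3292 + 255 = 3547 → 3547 − 3529 = 18
Selection 8: 18 + 255 = 273
Selection 9: 273 + 255 = 528
Selection 10: 528 + 255 = 783
Selection 11: 783 + 255 = 1038

2017, 2272, 2527, 2782, 3037, 3292, 18, 273, 528, 783, 1038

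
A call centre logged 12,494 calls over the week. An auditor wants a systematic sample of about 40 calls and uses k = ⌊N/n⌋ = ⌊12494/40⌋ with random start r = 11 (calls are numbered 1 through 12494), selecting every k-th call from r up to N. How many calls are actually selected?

41

k = ⌊12494/40⌋ = 312
Achieved size = ⌊(12494 − 11)/312⌋ + 1 = ⌊12483/312⌋ + 1 = 40 + 1 = 41
(last selection: 11 + 40×312 = 12491 ≤ 12494; next would be 12803 > 12494)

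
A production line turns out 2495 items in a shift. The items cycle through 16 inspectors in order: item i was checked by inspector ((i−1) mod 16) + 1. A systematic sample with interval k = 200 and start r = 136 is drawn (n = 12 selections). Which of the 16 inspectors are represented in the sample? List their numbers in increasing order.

8, 16

Consecutive selections differ by k = 200, so their inspector numbers differ by 200 mod 16 = 8.
gcd(200, 16) = 8, so the sample visits 16/8 = 2 distinct residues mod 16.
Start 136 is inspector 8; the inspectors hit are 8, 16.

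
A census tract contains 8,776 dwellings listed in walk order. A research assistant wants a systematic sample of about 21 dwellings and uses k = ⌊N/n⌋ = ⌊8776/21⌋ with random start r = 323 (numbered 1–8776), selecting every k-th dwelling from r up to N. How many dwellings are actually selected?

21

k = ⌊8776/21⌋ = 417
Achieved size = ⌊(8776 − 323)/417⌋ + 1 = ⌊8453/417⌋ + 1 = 20 + 1 = 21
(last selection: 323 + 20×417 = 8663 ≤ 8776; next would be 9080 > 8776)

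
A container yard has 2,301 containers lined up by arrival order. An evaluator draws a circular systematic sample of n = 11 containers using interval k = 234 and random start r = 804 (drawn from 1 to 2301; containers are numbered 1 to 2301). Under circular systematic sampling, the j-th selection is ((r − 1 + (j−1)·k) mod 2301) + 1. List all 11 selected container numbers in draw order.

804, 1038, 1272, 1506, 1740, 1974, 2208, 141, 375, 609, 843

Selection 1: 804
Selection 2: 804 + 234 = 1038
Selection 3: 1038 + 234 = 1272
Selection 4: 1272 + 234 = 1506
Selection 5: 1506 + 234 = 1740
Selection 6: 1740 + 234 = 1974
Selection 7: 1974 + 234 = 2208
Selection 8: 2208 + 234 = 2442 → 2442 − 2301 = 141
Selection 9: 141 + 234 = 375
Selection 10: 375 + 234 = 609
Selection 11: 609 + 234 = 843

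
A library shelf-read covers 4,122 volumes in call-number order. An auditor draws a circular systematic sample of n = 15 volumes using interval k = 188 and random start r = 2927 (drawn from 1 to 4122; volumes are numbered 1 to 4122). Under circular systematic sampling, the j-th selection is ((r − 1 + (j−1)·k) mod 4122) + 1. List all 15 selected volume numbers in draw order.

Selection 1: 2927
Selection 2: 2927 + 188 = 3115
Selection 3: 3115 + 188 = 3303
Selection 4: 3303 + 188 = 3491
Selection 5: 3491 + 188 = 3679
Selection 6: 3679 + 188 = 3867
Selection 7: 3867 + 188 = 4055
Selection 8: 4055 + 188 = 4243 → 4243 − 4122 = 121
Selection 9: 121 + 188 = 309
Selection 10: 309 + 188 = 497
Selection 11: 497 + 188 = 685
Selection 12: 685 + 188 = 873
Selection 13: 873 + 188 = 1061
Selection 14: 1061 + 188 = 1249
Selection 15: 1249 + 188 = 1437

2927, 3115, 3303, 3491, 3679, 3867, 4055, 121, 309, 497, 685, 873, 1061, 1249, 1437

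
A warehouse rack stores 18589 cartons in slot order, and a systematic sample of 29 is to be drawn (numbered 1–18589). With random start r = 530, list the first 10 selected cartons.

530, 1171, 1812, 2453, 3094, 3735, 4376, 5017, 5658, 6299

k = N/n = 18589/29 = 641
carton 1: 530
carton 2: 530 + 641 = 1171
carton 3: 1171 + 641 = 1812
carton 4: 1812 + 641 = 2453
carton 5: 2453 + 641 = 3094
carton 6: 3094 + 641 = 3735
carton 7: 3735 + 641 = 4376
carton 8: 4376 + 641 = 5017
carton 9: 5017 + 641 = 5658
carton 10: 5658 + 641 = 6299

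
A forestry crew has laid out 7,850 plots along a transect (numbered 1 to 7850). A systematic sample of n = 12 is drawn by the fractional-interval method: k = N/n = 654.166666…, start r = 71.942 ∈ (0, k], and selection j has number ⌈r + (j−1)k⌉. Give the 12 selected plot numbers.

j=1: r + 0k = 71.942 → ⌈·⌉ = 72
j=2: r + 1k = 726.108666… → ⌈·⌉ = 727
j=3: r + 2k = 1380.275333… → ⌈·⌉ = 1381
j=4: r + 3k = 2034.442 → ⌈·⌉ = 2035
j=5: r + 4k = 2688.608666… → ⌈·⌉ = 2689
j=6: r + 5k = 3342.775333… → ⌈·⌉ = 3343
j=7: r + 6k = 3996.942 → ⌈·⌉ = 3997
j=8: r + 7k = 4651.108666… → ⌈·⌉ = 4652
j=9: r + 8k = 5305.275333… → ⌈·⌉ = 5306
j=10: r + 9k = 5959.442 → ⌈·⌉ = 5960
j=11: r + 10k = 6613.608666… → ⌈·⌉ = 6614
j=12: r + 11k = 7267.775333… → ⌈·⌉ = 7268

72, 727, 1381, 2035, 2689, 3343, 3997, 4652, 5306, 5960, 6614, 7268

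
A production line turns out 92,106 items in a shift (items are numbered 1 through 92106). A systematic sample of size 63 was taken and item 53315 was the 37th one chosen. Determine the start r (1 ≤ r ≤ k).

k = 92106/63 = 1462
r = 53315 − (37−1)×1462 = 53315 − 52632 = 683

683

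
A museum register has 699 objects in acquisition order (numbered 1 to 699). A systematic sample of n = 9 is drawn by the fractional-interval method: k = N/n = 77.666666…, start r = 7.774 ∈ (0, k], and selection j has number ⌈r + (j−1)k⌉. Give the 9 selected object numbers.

j=1: r + 0k = 7.774 → ⌈·⌉ = 8
j=2: r + 1k = 85.440666… → ⌈·⌉ = 86
j=3: r + 2k = 163.107333… → ⌈·⌉ = 164
j=4: r + 3k = 240.774 → ⌈·⌉ = 241
j=5: r + 4k = 318.440666… → ⌈·⌉ = 319
j=6: r + 5k = 396.107333… → ⌈·⌉ = 397
j=7: r + 6k = 473.774 → ⌈·⌉ = 474
j=8: r + 7k = 551.440666… → ⌈·⌉ = 552
j=9: r + 8k = 629.107333… → ⌈·⌉ = 630

8, 86, 164, 241, 319, 397, 474, 552, 630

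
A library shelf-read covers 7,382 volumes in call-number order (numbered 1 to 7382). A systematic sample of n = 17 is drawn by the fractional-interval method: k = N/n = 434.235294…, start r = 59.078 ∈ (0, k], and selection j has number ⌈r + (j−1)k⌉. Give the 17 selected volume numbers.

j=1: r + 0k = 59.078 → ⌈·⌉ = 60
j=2: r + 1k = 493.313294… → ⌈·⌉ = 494
j=3: r + 2k = 927.548588… → ⌈·⌉ = 928
j=4: r + 3k = 1361.783882… → ⌈·⌉ = 1362
j=5: r + 4k = 1796.019176… → ⌈·⌉ = 1797
j=6: r + 5k = 2230.254470… → ⌈·⌉ = 2231
j=7: r + 6k = 2664.489764… → ⌈·⌉ = 2665
j=8: r + 7k = 3098.725058… → ⌈·⌉ = 3099
j=9: r + 8k = 3532.960352… → ⌈·⌉ = 3533
j=10: r + 9k = 3967.195647… → ⌈·⌉ = 3968
j=11: r + 10k = 4401.430941… → ⌈·⌉ = 4402
j=12: r + 11k = 4835.666235… → ⌈·⌉ = 4836
j=13: r + 12k = 5269.901529… → ⌈·⌉ = 5270
j=14: r + 13k = 5704.136823… → ⌈·⌉ = 5705
j=15: r + 14k = 6138.372117… → ⌈·⌉ = 6139
j=16: r + 15k = 6572.607411… → ⌈·⌉ = 6573
j=17: r + 16k = 7006.842705… → ⌈·⌉ = 7007

60, 494, 928, 1362, 1797, 2231, 2665, 3099, 3533, 3968, 4402, 4836, 5270, 5705, 6139, 6573, 7007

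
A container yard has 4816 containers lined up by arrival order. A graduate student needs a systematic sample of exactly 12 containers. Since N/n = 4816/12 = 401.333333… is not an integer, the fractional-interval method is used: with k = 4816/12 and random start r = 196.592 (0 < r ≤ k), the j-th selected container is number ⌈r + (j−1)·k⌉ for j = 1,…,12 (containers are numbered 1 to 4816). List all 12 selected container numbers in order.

j=1: r + 0k = 196.592 → ⌈·⌉ = 197
j=2: r + 1k = 597.925333… → ⌈·⌉ = 598
j=3: r + 2k = 999.258666… → ⌈·⌉ = 1000
j=4: r + 3k = 1400.592 → ⌈·⌉ = 1401
j=5: r + 4k = 1801.925333… → ⌈·⌉ = 1802
j=6: r + 5k = 2203.258666… → ⌈·⌉ = 2204
j=7: r + 6k = 2604.592 → ⌈·⌉ = 2605
j=8: r + 7k = 3005.925333… → ⌈·⌉ = 3006
j=9: r + 8k = 3407.258666… → ⌈·⌉ = 3408
j=10: r + 9k = 3808.592 → ⌈·⌉ = 3809
j=11: r + 10k = 4209.925333… → ⌈·⌉ = 4210
j=12: r + 11k = 4611.258666… → ⌈·⌉ = 4612

197, 598, 1000, 1401, 1802, 2204, 2605, 3006, 3408, 3809, 4210, 4612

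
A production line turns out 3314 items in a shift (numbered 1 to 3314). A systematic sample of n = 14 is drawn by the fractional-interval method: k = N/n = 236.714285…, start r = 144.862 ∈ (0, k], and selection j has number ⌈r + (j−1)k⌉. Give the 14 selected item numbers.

145, 382, 619, 856, 1092, 1329, 1566, 1802, 2039, 2276, 2513, 2749, 2986, 3223

j=1: r + 0k = 144.862 → ⌈·⌉ = 145
j=2: r + 1k = 381.576285… → ⌈·⌉ = 382
j=3: r + 2k = 618.290571… → ⌈·⌉ = 619
j=4: r + 3k = 855.004857… → ⌈·⌉ = 856
j=5: r + 4k = 1091.719142… → ⌈·⌉ = 1092
j=6: r + 5k = 1328.433428… → ⌈·⌉ = 1329
j=7: r + 6k = 1565.147714… → ⌈·⌉ = 1566
j=8: r + 7k = 1801.862 → ⌈·⌉ = 1802
j=9: r + 8k = 2038.576285… → ⌈·⌉ = 2039
j=10: r + 9k = 2275.290571… → ⌈·⌉ = 2276
j=11: r + 10k = 2512.004857… → ⌈·⌉ = 2513
j=12: r + 11k = 2748.719142… → ⌈·⌉ = 2749
j=13: r + 12k = 2985.433428… → ⌈·⌉ = 2986
j=14: r + 13k = 3222.147714… → ⌈·⌉ = 3223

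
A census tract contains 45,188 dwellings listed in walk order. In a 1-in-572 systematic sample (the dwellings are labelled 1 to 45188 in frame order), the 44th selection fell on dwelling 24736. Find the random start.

140

k = 572
r = 24736 − (44−1)×572 = 24736 − 24596 = 140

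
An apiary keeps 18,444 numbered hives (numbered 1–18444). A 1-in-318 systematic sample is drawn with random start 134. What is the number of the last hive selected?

18260

k = 318
58th selection = r + (58−1)·k = 134 + 57×318 = 134 + 18126 = 18260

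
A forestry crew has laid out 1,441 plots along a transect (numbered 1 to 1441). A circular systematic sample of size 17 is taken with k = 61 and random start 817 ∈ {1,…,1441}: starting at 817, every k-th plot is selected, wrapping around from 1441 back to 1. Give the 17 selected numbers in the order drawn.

817, 878, 939, 1000, 1061, 1122, 1183, 1244, 1305, 1366, 1427, 47, 108, 169, 230, 291, 352

Selection 1: 817
Selection 2: 817 + 61 = 878
Selection 3: 878 + 61 = 939
Selection 4: 939 + 61 = 1000
Selection 5: 1000 + 61 = 1061
Selection 6: 1061 + 61 = 1122
Selection 7: 1122 + 61 = 1183
Selection 8: 1183 + 61 = 1244
Selection 9: 1244 + 61 = 1305
Selection 10: 1305 + 61 = 1366
Selection 11: 1366 + 61 = 1427
Selection 12: 1427 + 61 = 1488 → 1488 − 1441 = 47
Selection 13: 47 + 61 = 108
Selection 14: 108 + 61 = 169
Selection 15: 169 + 61 = 230
Selection 16: 230 + 61 = 291
Selection 17: 291 + 61 = 352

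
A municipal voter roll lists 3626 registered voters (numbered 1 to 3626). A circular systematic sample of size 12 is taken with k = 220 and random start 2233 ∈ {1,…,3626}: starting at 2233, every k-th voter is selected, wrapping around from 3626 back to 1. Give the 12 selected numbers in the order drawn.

2233, 2453, 2673, 2893, 3113, 3333, 3553, 147, 367, 587, 807, 1027

Selection 1: 2233
Selection 2: 2233 + 220 = 2453
Selection 3: 2453 + 220 = 2673
Selection 4: 2673 + 220 = 2893
Selection 5: 2893 + 220 = 3113
Selection 6: 3113 + 220 = 3333
Selection 7: 3333 + 220 = 3553
Selection 8: 3553 + 220 = 3773 → 3773 − 3626 = 147
Selection 9: 147 + 220 = 367
Selection 10: 367 + 220 = 587
Selection 11: 587 + 220 = 807
Selection 12: 807 + 220 = 1027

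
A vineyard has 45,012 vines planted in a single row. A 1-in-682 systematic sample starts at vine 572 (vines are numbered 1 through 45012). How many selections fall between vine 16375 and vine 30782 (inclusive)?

k = 682
First selection ≥ 16375: 572 + ⌈(16375−572)/682⌉·682 = 572 + 24×682 = 16940
Last selection ≤ 30782: 572 + ⌊(30782−572)/682⌋·682 = 572 + 44×682 = 30580
Count = 44 − 24 + 1 = 21

21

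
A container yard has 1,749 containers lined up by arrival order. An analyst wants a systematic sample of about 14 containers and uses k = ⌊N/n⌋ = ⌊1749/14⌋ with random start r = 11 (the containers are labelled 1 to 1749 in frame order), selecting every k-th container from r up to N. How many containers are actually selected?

15

k = ⌊1749/14⌋ = 124
Achieved size = ⌊(1749 − 11)/124⌋ + 1 = ⌊1738/124⌋ + 1 = 14 + 1 = 15
(last selection: 11 + 14×124 = 1747 ≤ 1749; next would be 1871 > 1749)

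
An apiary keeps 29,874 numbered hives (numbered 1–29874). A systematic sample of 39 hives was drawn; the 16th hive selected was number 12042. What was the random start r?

552

k = 29874/39 = 766
r = 12042 − (16−1)×766 = 12042 − 11490 = 552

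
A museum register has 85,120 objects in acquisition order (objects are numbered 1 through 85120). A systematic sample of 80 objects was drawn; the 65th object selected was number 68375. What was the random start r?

279

k = 85120/80 = 1064
r = 68375 − (65−1)×1064 = 68375 − 68096 = 279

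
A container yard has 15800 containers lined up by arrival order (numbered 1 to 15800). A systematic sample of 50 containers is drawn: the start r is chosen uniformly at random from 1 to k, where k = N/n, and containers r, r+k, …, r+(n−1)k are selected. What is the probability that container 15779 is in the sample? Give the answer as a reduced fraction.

k = 15800/50 = 316.
Container 15779 is selected iff r ≡ 15779 (mod 316); exactly one such r in {1,…,316}.
Inclusion probability = 1/316.

1/316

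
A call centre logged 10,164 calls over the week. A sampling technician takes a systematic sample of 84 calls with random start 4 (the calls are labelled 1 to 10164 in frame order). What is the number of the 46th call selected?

5449

k = 10164/84 = 121
46th selection = r + (46−1)·k = 4 + 45×121 = 4 + 5445 = 5449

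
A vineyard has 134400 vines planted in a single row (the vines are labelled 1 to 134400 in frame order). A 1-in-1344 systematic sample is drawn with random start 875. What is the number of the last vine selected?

k = 1344
100th selection = r + (100−1)·k = 875 + 99×1344 = 875 + 133056 = 133931

133931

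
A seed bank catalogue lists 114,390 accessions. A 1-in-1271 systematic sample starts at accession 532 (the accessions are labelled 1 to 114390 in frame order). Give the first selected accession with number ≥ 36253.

k = 1271
Steps past start: ⌈(36253 − 532)/1271⌉ = ⌈35721/1271⌉ = 29
Selected accession: 532 + 29×1271 = 37391

37391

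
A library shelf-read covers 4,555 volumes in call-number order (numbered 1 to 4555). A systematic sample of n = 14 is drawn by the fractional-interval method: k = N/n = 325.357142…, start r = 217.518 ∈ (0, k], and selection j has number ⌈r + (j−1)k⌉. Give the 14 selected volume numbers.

j=1: r + 0k = 217.518 → ⌈·⌉ = 218
j=2: r + 1k = 542.875142… → ⌈·⌉ = 543
j=3: r + 2k = 868.232285… → ⌈·⌉ = 869
j=4: r + 3k = 1193.589428… → ⌈·⌉ = 1194
j=5: r + 4k = 1518.946571… → ⌈·⌉ = 1519
j=6: r + 5k = 1844.303714… → ⌈·⌉ = 1845
j=7: r + 6k = 2169.660857… → ⌈·⌉ = 2170
j=8: r + 7k = 2495.018 → ⌈·⌉ = 2496
j=9: r + 8k = 2820.375142… → ⌈·⌉ = 2821
j=10: r + 9k = 3145.732285… → ⌈·⌉ = 3146
j=11: r + 10k = 3471.089428… → ⌈·⌉ = 3472
j=12: r + 11k = 3796.446571… → ⌈·⌉ = 3797
j=13: r + 12k = 4121.803714… → ⌈·⌉ = 4122
j=14: r + 13k = 4447.160857… → ⌈·⌉ = 4448

218, 543, 869, 1194, 1519, 1845, 2170, 2496, 2821, 3146, 3472, 3797, 4122, 4448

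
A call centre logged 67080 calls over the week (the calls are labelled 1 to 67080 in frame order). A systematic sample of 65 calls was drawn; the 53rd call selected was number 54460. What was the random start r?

k = 67080/65 = 1032
r = 54460 − (53−1)×1032 = 54460 − 53664 = 796

796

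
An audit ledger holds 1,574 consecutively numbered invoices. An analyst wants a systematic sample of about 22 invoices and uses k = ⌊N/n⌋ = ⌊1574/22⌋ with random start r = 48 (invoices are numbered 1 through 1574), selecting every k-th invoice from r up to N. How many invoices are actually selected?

22

k = ⌊1574/22⌋ = 71
Achieved size = ⌊(1574 − 48)/71⌋ + 1 = ⌊1526/71⌋ + 1 = 21 + 1 = 22
(last selection: 48 + 21×71 = 1539 ≤ 1574; next would be 1610 > 1574)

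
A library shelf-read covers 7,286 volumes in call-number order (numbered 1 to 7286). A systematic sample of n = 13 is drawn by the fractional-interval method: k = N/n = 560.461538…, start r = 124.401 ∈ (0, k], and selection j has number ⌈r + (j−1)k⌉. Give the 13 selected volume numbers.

125, 685, 1246, 1806, 2367, 2927, 3488, 4048, 4609, 5169, 5730, 6290, 6850

j=1: r + 0k = 124.401 → ⌈·⌉ = 125
j=2: r + 1k = 684.862538… → ⌈·⌉ = 685
j=3: r + 2k = 1245.324076… → ⌈·⌉ = 1246
j=4: r + 3k = 1805.785615… → ⌈·⌉ = 1806
j=5: r + 4k = 2366.247153… → ⌈·⌉ = 2367
j=6: r + 5k = 2926.708692… → ⌈·⌉ = 2927
j=7: r + 6k = 3487.170230… → ⌈·⌉ = 3488
j=8: r + 7k = 4047.631769… → ⌈·⌉ = 4048
j=9: r + 8k = 4608.093307… → ⌈·⌉ = 4609
j=10: r + 9k = 5168.554846… → ⌈·⌉ = 5169
j=11: r + 10k = 5729.016384… → ⌈·⌉ = 5730
j=12: r + 11k = 6289.477923… → ⌈·⌉ = 6290
j=13: r + 12k = 6849.939461… → ⌈·⌉ = 6850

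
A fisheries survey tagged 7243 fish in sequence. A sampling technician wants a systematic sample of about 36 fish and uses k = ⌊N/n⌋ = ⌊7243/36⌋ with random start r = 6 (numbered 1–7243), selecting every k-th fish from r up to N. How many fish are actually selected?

37

k = ⌊7243/36⌋ = 201
Achieved size = ⌊(7243 − 6)/201⌋ + 1 = ⌊7237/201⌋ + 1 = 36 + 1 = 37
(last selection: 6 + 36×201 = 7242 ≤ 7243; next would be 7443 > 7243)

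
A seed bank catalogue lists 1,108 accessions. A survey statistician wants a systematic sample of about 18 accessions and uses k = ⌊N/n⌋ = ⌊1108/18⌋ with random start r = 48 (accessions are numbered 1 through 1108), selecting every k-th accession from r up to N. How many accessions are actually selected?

18

k = ⌊1108/18⌋ = 61
Achieved size = ⌊(1108 − 48)/61⌋ + 1 = ⌊1060/61⌋ + 1 = 17 + 1 = 18
(last selection: 48 + 17×61 = 1085 ≤ 1108; next would be 1146 > 1108)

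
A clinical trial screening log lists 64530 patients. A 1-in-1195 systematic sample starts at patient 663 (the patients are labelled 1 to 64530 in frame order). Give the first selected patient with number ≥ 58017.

k = 1195
Steps past start: ⌈(58017 − 663)/1195⌉ = ⌈57354/1195⌉ = 48
Selected patient: 663 + 48×1195 = 58023

58023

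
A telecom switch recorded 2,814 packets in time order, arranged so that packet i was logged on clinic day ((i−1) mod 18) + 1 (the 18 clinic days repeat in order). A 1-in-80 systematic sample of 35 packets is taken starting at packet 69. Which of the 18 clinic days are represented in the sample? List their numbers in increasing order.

Consecutive selections differ by k = 80, so their clinic day numbers differ by 80 mod 18 = 8.
gcd(80, 18) = 2, so the sample visits 18/2 = 9 distinct residues mod 18.
Start 69 is clinic day 15; the clinic days hit are 1, 3, 5, 7, 9, 11, 13, 15, 17.

1, 3, 5, 7, 9, 11, 13, 15, 17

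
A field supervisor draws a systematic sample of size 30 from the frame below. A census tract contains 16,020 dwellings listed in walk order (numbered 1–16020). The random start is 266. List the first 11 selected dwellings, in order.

k = N/n = 16020/30 = 534
dwelling 1: 266
dwelling 2: 266 + 534 = 800
dwelling 3: 800 + 534 = 1334
dwelling 4: 1334 + 534 = 1868
dwelling 5: 1868 + 534 = 2402
dwelling 6: 2402 + 534 = 2936
dwelling 7: 2936 + 534 = 3470
dwelling 8: 3470 + 534 = 4004
dwelling 9: 4004 + 534 = 4538
dwelling 10: 4538 + 534 = 5072
dwelling 11: 5072 + 534 = 5606

266, 800, 1334, 1868, 2402, 2936, 3470, 4004, 4538, 5072, 5606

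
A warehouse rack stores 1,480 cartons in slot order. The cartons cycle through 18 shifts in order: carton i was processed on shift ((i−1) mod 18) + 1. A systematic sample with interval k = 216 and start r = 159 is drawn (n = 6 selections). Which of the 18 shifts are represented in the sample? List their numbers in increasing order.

Consecutive selections differ by k = 216, so their shift numbers differ by 216 mod 18 = 0.
gcd(216, 18) = 18, so the sample visits 18/18 = 1 distinct residues mod 18.
Start 159 is shift 15; the shifts hit are 15.

15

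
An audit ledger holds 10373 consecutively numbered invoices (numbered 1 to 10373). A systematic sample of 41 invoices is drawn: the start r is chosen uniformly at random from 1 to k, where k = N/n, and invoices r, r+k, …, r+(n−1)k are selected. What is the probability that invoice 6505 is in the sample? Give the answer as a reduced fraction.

k = 10373/41 = 253.
Invoice 6505 is selected iff r ≡ 6505 (mod 253); exactly one such r in {1,…,253}.
Inclusion probability = 1/253.

1/253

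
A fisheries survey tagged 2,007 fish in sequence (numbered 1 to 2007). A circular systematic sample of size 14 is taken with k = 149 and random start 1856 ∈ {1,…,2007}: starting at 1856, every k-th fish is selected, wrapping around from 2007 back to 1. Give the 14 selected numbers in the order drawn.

1856, 2005, 147, 296, 445, 594, 743, 892, 1041, 1190, 1339, 1488, 1637, 1786

Selection 1: 1856
Selection 2: 1856 + 149 = 2005
Selection 3: 2005 + 149 = 2154 → 2154 − 2007 = 147
Selection 4: 147 + 149 = 296
Selection 5: 296 + 149 = 445
Selection 6: 445 + 149 = 594
Selection 7: 594 + 149 = 743
Selection 8: 743 + 149 = 892
Selection 9: 892 + 149 = 1041
Selection 10: 1041 + 149 = 1190
Selection 11: 1190 + 149 = 1339
Selection 12: 1339 + 149 = 1488
Selection 13: 1488 + 149 = 1637
Selection 14: 1637 + 149 = 1786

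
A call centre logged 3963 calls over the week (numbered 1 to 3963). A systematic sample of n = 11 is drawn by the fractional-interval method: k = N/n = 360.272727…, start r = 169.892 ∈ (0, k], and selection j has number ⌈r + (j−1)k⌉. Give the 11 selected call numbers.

j=1: r + 0k = 169.892 → ⌈·⌉ = 170
j=2: r + 1k = 530.164727… → ⌈·⌉ = 531
j=3: r + 2k = 890.437454… → ⌈·⌉ = 891
j=4: r + 3k = 1250.710181… → ⌈·⌉ = 1251
j=5: r + 4k = 1610.982909… → ⌈·⌉ = 1611
j=6: r + 5k = 1971.255636… → ⌈·⌉ = 1972
j=7: r + 6k = 2331.528363… → ⌈·⌉ = 2332
j=8: r + 7k = 2691.801090… → ⌈·⌉ = 2692
j=9: r + 8k = 3052.073818… → ⌈·⌉ = 3053
j=10: r + 9k = 3412.346545… → ⌈·⌉ = 3413
j=11: r + 10k = 3772.619272… → ⌈·⌉ = 3773

170, 531, 891, 1251, 1611, 1972, 2332, 2692, 3053, 3413, 3773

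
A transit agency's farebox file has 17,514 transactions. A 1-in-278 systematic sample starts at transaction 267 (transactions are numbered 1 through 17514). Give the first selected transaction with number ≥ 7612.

7773

k = 278
Steps past start: ⌈(7612 − 267)/278⌉ = ⌈7345/278⌉ = 27
Selected transaction: 267 + 27×278 = 7773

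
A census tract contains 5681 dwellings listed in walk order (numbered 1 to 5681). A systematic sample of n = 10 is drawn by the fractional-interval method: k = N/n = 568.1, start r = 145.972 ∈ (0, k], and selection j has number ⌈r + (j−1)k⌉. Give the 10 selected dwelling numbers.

146, 715, 1283, 1851, 2419, 2987, 3555, 4123, 4691, 5259

j=1: r + 0k = 145.972 → ⌈·⌉ = 146
j=2: r + 1k = 714.072 → ⌈·⌉ = 715
j=3: r + 2k = 1282.172 → ⌈·⌉ = 1283
j=4: r + 3k = 1850.272 → ⌈·⌉ = 1851
j=5: r + 4k = 2418.372 → ⌈·⌉ = 2419
j=6: r + 5k = 2986.472 → ⌈·⌉ = 2987
j=7: r + 6k = 3554.572 → ⌈·⌉ = 3555
j=8: r + 7k = 4122.672 → ⌈·⌉ = 4123
j=9: r + 8k = 4690.772 → ⌈·⌉ = 4691
j=10: r + 9k = 5258.872 → ⌈·⌉ = 5259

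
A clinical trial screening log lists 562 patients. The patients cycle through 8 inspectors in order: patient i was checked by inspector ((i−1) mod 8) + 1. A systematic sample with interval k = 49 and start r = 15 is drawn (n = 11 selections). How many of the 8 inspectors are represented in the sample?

8

Consecutive selections differ by k = 49, so their inspector numbers differ by 49 mod 8 = 1.
gcd(49, 8) = 1, so the sample visits 8/1 = 8 distinct residues mod 8.
Start 15 is inspector 7; the inspectors hit are 1, 2, 3, 4, 5, 6, 7, 8.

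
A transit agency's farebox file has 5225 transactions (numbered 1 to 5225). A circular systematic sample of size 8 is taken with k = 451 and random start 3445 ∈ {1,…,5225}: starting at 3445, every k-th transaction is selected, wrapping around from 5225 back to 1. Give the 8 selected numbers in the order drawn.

Selection 1: 3445
Selection 2: 3445 + 451 = 3896
Selection 3: 3896 + 451 = 4347
Selection 4: 4347 + 451 = 4798
Selection 5: 4798 + 451 = 5249 → 5249 − 5225 = 24
Selection 6: 24 + 451 = 475
Selection 7: 475 + 451 = 926
Selection 8: 926 + 451 = 1377

3445, 3896, 4347, 4798, 24, 475, 926, 1377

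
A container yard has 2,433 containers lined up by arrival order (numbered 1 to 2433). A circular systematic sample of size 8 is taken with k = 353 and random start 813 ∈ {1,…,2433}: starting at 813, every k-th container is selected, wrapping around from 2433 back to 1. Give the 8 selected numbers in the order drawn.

Selection 1: 813
Selection 2: 813 + 353 = 1166
Selection 3: 1166 + 353 = 1519
Selection 4: 1519 + 353 = 1872
Selection 5: 1872 + 353 = 2225
Selection 6: 2225 + 353 = 2578 → 2578 − 2433 = 145
Selection 7: 145 + 353 = 498
Selection 8: 498 + 353 = 851

813, 1166, 1519, 1872, 2225, 145, 498, 851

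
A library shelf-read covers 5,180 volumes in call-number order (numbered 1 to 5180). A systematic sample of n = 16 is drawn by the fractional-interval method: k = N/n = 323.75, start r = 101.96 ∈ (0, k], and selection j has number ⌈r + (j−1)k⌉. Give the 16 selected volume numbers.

102, 426, 750, 1074, 1397, 1721, 2045, 2369, 2692, 3016, 3340, 3664, 3987, 4311, 4635, 4959

j=1: r + 0k = 101.96 → ⌈·⌉ = 102
j=2: r + 1k = 425.71 → ⌈·⌉ = 426
j=3: r + 2k = 749.46 → ⌈·⌉ = 750
j=4: r + 3k = 1073.21 → ⌈·⌉ = 1074
j=5: r + 4k = 1396.96 → ⌈·⌉ = 1397
j=6: r + 5k = 1720.71 → ⌈·⌉ = 1721
j=7: r + 6k = 2044.46 → ⌈·⌉ = 2045
j=8: r + 7k = 2368.21 → ⌈·⌉ = 2369
j=9: r + 8k = 2691.96 → ⌈·⌉ = 2692
j=10: r + 9k = 3015.71 → ⌈·⌉ = 3016
j=11: r + 10k = 3339.46 → ⌈·⌉ = 3340
j=12: r + 11k = 3663.21 → ⌈·⌉ = 3664
j=13: r + 12k = 3986.96 → ⌈·⌉ = 3987
j=14: r + 13k = 4310.71 → ⌈·⌉ = 4311
j=15: r + 14k = 4634.46 → ⌈·⌉ = 4635
j=16: r + 15k = 4958.21 → ⌈·⌉ = 4959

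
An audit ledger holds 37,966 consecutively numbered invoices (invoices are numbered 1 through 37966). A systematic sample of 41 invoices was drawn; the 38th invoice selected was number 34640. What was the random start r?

k = 37966/41 = 926
r = 34640 − (38−1)×926 = 34640 − 34262 = 378

378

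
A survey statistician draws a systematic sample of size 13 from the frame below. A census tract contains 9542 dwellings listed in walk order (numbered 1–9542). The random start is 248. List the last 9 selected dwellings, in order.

3184, 3918, 4652, 5386, 6120, 6854, 7588, 8322, 9056

k = N/n = 9542/13 = 734
5th selection = 248 + 4×734 = 3184
6th: 3184 + 734 = 3918
7th: 3918 + 734 = 4652
8th: 4652 + 734 = 5386
9th: 5386 + 734 = 6120
10th: 6120 + 734 = 6854
11th: 6854 + 734 = 7588
12th: 7588 + 734 = 8322
13th: 8322 + 734 = 9056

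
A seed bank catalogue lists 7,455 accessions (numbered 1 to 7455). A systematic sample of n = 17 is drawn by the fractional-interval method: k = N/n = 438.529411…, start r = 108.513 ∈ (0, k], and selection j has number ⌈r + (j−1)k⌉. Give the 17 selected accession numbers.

109, 548, 986, 1425, 1863, 2302, 2740, 3179, 3617, 4056, 4494, 4933, 5371, 5810, 6248, 6687, 7125

j=1: r + 0k = 108.513 → ⌈·⌉ = 109
j=2: r + 1k = 547.042411… → ⌈·⌉ = 548
j=3: r + 2k = 985.571823… → ⌈·⌉ = 986
j=4: r + 3k = 1424.101235… → ⌈·⌉ = 1425
j=5: r + 4k = 1862.630647… → ⌈·⌉ = 1863
j=6: r + 5k = 2301.160058… → ⌈·⌉ = 2302
j=7: r + 6k = 2739.689470… → ⌈·⌉ = 2740
j=8: r + 7k = 3178.218882… → ⌈·⌉ = 3179
j=9: r + 8k = 3616.748294… → ⌈·⌉ = 3617
j=10: r + 9k = 4055.277705… → ⌈·⌉ = 4056
j=11: r + 10k = 4493.807117… → ⌈·⌉ = 4494
j=12: r + 11k = 4932.336529… → ⌈·⌉ = 4933
j=13: r + 12k = 5370.865941… → ⌈·⌉ = 5371
j=14: r + 13k = 5809.395352… → ⌈·⌉ = 5810
j=15: r + 14k = 6247.924764… → ⌈·⌉ = 6248
j=16: r + 15k = 6686.454176… → ⌈·⌉ = 6687
j=17: r + 16k = 7124.983588… → ⌈·⌉ = 7125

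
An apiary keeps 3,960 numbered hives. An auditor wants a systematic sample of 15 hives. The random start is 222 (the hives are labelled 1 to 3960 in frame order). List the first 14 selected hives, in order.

222, 486, 750, 1014, 1278, 1542, 1806, 2070, 2334, 2598, 2862, 3126, 3390, 3654

k = N/n = 3960/15 = 264
hive 1: 222
hive 2: 222 + 264 = 486
hive 3: 486 + 264 = 750
hive 4: 750 + 264 = 1014
hive 5: 1014 + 264 = 1278
hive 6: 1278 + 264 = 1542
hive 7: 1542 + 264 = 1806
hive 8: 1806 + 264 = 2070
hive 9: 2070 + 264 = 2334
hive 10: 2334 + 264 = 2598
hive 11: 2598 + 264 = 2862
hive 12: 2862 + 264 = 3126
hive 13: 3126 + 264 = 3390
hive 14: 3390 + 264 = 3654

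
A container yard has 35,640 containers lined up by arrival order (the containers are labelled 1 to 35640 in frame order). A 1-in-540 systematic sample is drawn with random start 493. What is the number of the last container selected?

k = 540
66th selection = r + (66−1)·k = 493 + 65×540 = 493 + 35100 = 35593

35593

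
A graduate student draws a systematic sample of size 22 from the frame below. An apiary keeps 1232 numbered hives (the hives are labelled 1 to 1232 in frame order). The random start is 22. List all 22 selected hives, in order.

22, 78, 134, 190, 246, 302, 358, 414, 470, 526, 582, 638, 694, 750, 806, 862, 918, 974, 1030, 1086, 1142, 1198

k = N/n = 1232/22 = 56
hive 1: 22
hive 2: 22 + 56 = 78
hive 3: 78 + 56 = 134
hive 4: 134 + 56 = 190
hive 5: 190 + 56 = 246
hive 6: 246 + 56 = 302
hive 7: 302 + 56 = 358
hive 8: 358 + 56 = 414
hive 9: 414 + 56 = 470
hive 10: 470 + 56 = 526
hive 11: 526 + 56 = 582
hive 12: 582 + 56 = 638
hive 13: 638 + 56 = 694
hive 14: 694 + 56 = 750
hive 15: 750 + 56 = 806
hive 16: 806 + 56 = 862
hive 17: 862 + 56 = 918
hive 18: 918 + 56 = 974
hive 19: 974 + 56 = 1030
hive 20: 1030 + 56 = 1086
hive 21: 1086 + 56 = 1142
hive 22: 1142 + 56 = 1198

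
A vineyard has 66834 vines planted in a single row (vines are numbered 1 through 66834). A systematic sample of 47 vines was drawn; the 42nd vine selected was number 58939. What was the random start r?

k = 66834/47 = 1422
r = 58939 − (42−1)×1422 = 58939 − 58302 = 637

637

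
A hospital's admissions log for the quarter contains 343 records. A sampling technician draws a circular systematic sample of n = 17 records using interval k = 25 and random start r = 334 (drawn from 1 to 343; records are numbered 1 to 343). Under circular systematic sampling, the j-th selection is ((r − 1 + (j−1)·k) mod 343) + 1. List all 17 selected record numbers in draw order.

Selection 1: 334
Selection 2: 334 + 25 = 359 → 359 − 343 = 16
Selection 3: 16 + 25 = 41
Selection 4: 41 + 25 = 66
Selection 5: 66 + 25 = 91
Selection 6: 91 + 25 = 116
Selection 7: 116 + 25 = 141
Selection 8: 141 + 25 = 166
Selection 9: 166 + 25 = 191
Selection 10: 191 + 25 = 216
Selection 11: 216 + 25 = 241
Selection 12: 241 + 25 = 266
Selection 13: 266 + 25 = 291
Selection 14: 291 + 25 = 316
Selection 15: 316 + 25 = 341
Selection 16: 341 + 25 = 366 → 366 − 343 = 23
Selection 17: 23 + 25 = 48

334, 16, 41, 66, 91, 116, 141, 166, 191, 216, 241, 266, 291, 316, 341, 23, 48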